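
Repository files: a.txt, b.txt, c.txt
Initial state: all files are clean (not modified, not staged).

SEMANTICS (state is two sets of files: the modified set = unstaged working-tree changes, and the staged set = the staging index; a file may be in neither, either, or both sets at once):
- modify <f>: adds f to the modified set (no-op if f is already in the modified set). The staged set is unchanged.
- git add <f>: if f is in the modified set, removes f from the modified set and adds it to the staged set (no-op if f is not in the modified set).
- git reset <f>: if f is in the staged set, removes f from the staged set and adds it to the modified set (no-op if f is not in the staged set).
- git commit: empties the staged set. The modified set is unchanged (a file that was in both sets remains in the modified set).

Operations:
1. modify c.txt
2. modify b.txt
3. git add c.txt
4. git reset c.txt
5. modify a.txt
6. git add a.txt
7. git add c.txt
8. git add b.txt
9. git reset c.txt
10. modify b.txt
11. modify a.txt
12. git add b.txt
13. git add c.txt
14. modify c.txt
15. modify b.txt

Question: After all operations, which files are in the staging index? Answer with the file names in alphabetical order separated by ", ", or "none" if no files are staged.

After op 1 (modify c.txt): modified={c.txt} staged={none}
After op 2 (modify b.txt): modified={b.txt, c.txt} staged={none}
After op 3 (git add c.txt): modified={b.txt} staged={c.txt}
After op 4 (git reset c.txt): modified={b.txt, c.txt} staged={none}
After op 5 (modify a.txt): modified={a.txt, b.txt, c.txt} staged={none}
After op 6 (git add a.txt): modified={b.txt, c.txt} staged={a.txt}
After op 7 (git add c.txt): modified={b.txt} staged={a.txt, c.txt}
After op 8 (git add b.txt): modified={none} staged={a.txt, b.txt, c.txt}
After op 9 (git reset c.txt): modified={c.txt} staged={a.txt, b.txt}
After op 10 (modify b.txt): modified={b.txt, c.txt} staged={a.txt, b.txt}
After op 11 (modify a.txt): modified={a.txt, b.txt, c.txt} staged={a.txt, b.txt}
After op 12 (git add b.txt): modified={a.txt, c.txt} staged={a.txt, b.txt}
After op 13 (git add c.txt): modified={a.txt} staged={a.txt, b.txt, c.txt}
After op 14 (modify c.txt): modified={a.txt, c.txt} staged={a.txt, b.txt, c.txt}
After op 15 (modify b.txt): modified={a.txt, b.txt, c.txt} staged={a.txt, b.txt, c.txt}

Answer: a.txt, b.txt, c.txt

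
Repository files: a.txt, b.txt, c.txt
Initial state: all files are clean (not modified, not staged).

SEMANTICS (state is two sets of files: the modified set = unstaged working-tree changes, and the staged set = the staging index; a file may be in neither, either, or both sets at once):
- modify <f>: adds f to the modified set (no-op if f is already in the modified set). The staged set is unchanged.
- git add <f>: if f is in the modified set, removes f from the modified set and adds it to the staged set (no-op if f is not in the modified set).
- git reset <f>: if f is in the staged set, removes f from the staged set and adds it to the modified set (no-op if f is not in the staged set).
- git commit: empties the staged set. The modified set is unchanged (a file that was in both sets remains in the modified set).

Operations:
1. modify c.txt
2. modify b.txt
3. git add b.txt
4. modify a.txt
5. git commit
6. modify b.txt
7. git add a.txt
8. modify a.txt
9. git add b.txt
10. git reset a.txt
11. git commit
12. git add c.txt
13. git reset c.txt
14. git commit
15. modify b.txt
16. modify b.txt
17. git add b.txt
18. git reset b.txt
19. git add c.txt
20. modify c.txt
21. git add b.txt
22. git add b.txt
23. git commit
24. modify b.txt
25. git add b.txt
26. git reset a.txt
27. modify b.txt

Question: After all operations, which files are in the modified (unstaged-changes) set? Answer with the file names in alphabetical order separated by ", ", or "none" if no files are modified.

Answer: a.txt, b.txt, c.txt

Derivation:
After op 1 (modify c.txt): modified={c.txt} staged={none}
After op 2 (modify b.txt): modified={b.txt, c.txt} staged={none}
After op 3 (git add b.txt): modified={c.txt} staged={b.txt}
After op 4 (modify a.txt): modified={a.txt, c.txt} staged={b.txt}
After op 5 (git commit): modified={a.txt, c.txt} staged={none}
After op 6 (modify b.txt): modified={a.txt, b.txt, c.txt} staged={none}
After op 7 (git add a.txt): modified={b.txt, c.txt} staged={a.txt}
After op 8 (modify a.txt): modified={a.txt, b.txt, c.txt} staged={a.txt}
After op 9 (git add b.txt): modified={a.txt, c.txt} staged={a.txt, b.txt}
After op 10 (git reset a.txt): modified={a.txt, c.txt} staged={b.txt}
After op 11 (git commit): modified={a.txt, c.txt} staged={none}
After op 12 (git add c.txt): modified={a.txt} staged={c.txt}
After op 13 (git reset c.txt): modified={a.txt, c.txt} staged={none}
After op 14 (git commit): modified={a.txt, c.txt} staged={none}
After op 15 (modify b.txt): modified={a.txt, b.txt, c.txt} staged={none}
After op 16 (modify b.txt): modified={a.txt, b.txt, c.txt} staged={none}
After op 17 (git add b.txt): modified={a.txt, c.txt} staged={b.txt}
After op 18 (git reset b.txt): modified={a.txt, b.txt, c.txt} staged={none}
After op 19 (git add c.txt): modified={a.txt, b.txt} staged={c.txt}
After op 20 (modify c.txt): modified={a.txt, b.txt, c.txt} staged={c.txt}
After op 21 (git add b.txt): modified={a.txt, c.txt} staged={b.txt, c.txt}
After op 22 (git add b.txt): modified={a.txt, c.txt} staged={b.txt, c.txt}
After op 23 (git commit): modified={a.txt, c.txt} staged={none}
After op 24 (modify b.txt): modified={a.txt, b.txt, c.txt} staged={none}
After op 25 (git add b.txt): modified={a.txt, c.txt} staged={b.txt}
After op 26 (git reset a.txt): modified={a.txt, c.txt} staged={b.txt}
After op 27 (modify b.txt): modified={a.txt, b.txt, c.txt} staged={b.txt}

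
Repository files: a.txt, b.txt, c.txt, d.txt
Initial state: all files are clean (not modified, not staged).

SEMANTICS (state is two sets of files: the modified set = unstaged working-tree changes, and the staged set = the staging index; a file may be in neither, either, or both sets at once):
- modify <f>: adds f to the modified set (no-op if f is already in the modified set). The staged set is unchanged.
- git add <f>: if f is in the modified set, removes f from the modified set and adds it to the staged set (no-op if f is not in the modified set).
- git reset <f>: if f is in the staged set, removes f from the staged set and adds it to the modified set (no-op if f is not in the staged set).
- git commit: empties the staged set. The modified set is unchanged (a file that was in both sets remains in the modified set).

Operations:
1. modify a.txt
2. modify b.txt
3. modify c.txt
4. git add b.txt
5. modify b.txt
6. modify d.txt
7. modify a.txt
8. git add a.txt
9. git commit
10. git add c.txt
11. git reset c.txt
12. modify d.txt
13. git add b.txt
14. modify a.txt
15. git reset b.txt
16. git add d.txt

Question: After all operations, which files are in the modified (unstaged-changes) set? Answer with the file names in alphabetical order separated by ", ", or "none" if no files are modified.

After op 1 (modify a.txt): modified={a.txt} staged={none}
After op 2 (modify b.txt): modified={a.txt, b.txt} staged={none}
After op 3 (modify c.txt): modified={a.txt, b.txt, c.txt} staged={none}
After op 4 (git add b.txt): modified={a.txt, c.txt} staged={b.txt}
After op 5 (modify b.txt): modified={a.txt, b.txt, c.txt} staged={b.txt}
After op 6 (modify d.txt): modified={a.txt, b.txt, c.txt, d.txt} staged={b.txt}
After op 7 (modify a.txt): modified={a.txt, b.txt, c.txt, d.txt} staged={b.txt}
After op 8 (git add a.txt): modified={b.txt, c.txt, d.txt} staged={a.txt, b.txt}
After op 9 (git commit): modified={b.txt, c.txt, d.txt} staged={none}
After op 10 (git add c.txt): modified={b.txt, d.txt} staged={c.txt}
After op 11 (git reset c.txt): modified={b.txt, c.txt, d.txt} staged={none}
After op 12 (modify d.txt): modified={b.txt, c.txt, d.txt} staged={none}
After op 13 (git add b.txt): modified={c.txt, d.txt} staged={b.txt}
After op 14 (modify a.txt): modified={a.txt, c.txt, d.txt} staged={b.txt}
After op 15 (git reset b.txt): modified={a.txt, b.txt, c.txt, d.txt} staged={none}
After op 16 (git add d.txt): modified={a.txt, b.txt, c.txt} staged={d.txt}

Answer: a.txt, b.txt, c.txt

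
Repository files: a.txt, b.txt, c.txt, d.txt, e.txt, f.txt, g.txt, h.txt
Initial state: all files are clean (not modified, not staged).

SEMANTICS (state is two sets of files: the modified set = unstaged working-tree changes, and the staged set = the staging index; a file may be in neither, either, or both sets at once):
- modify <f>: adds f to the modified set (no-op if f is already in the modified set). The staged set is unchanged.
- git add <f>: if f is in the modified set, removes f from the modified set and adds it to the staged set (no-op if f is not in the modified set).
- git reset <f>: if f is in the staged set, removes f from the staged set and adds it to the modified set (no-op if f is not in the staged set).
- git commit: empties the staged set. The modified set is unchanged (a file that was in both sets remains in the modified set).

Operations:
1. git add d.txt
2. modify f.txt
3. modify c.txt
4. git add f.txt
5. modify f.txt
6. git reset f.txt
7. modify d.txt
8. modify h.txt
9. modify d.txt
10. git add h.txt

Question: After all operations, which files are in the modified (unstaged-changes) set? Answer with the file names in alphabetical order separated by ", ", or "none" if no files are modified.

Answer: c.txt, d.txt, f.txt

Derivation:
After op 1 (git add d.txt): modified={none} staged={none}
After op 2 (modify f.txt): modified={f.txt} staged={none}
After op 3 (modify c.txt): modified={c.txt, f.txt} staged={none}
After op 4 (git add f.txt): modified={c.txt} staged={f.txt}
After op 5 (modify f.txt): modified={c.txt, f.txt} staged={f.txt}
After op 6 (git reset f.txt): modified={c.txt, f.txt} staged={none}
After op 7 (modify d.txt): modified={c.txt, d.txt, f.txt} staged={none}
After op 8 (modify h.txt): modified={c.txt, d.txt, f.txt, h.txt} staged={none}
After op 9 (modify d.txt): modified={c.txt, d.txt, f.txt, h.txt} staged={none}
After op 10 (git add h.txt): modified={c.txt, d.txt, f.txt} staged={h.txt}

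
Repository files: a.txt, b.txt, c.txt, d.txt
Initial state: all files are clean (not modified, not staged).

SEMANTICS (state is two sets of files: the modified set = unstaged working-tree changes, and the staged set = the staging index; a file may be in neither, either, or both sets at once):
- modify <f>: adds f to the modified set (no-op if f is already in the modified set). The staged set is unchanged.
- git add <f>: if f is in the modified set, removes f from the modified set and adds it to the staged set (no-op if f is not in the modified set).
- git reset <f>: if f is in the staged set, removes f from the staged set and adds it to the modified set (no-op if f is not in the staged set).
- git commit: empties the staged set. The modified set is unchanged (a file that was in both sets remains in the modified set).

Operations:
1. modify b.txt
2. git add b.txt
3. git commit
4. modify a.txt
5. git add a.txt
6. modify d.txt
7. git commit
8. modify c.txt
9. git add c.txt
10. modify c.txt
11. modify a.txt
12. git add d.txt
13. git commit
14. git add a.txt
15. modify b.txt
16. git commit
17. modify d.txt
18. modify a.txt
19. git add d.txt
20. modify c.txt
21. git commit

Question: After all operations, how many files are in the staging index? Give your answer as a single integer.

Answer: 0

Derivation:
After op 1 (modify b.txt): modified={b.txt} staged={none}
After op 2 (git add b.txt): modified={none} staged={b.txt}
After op 3 (git commit): modified={none} staged={none}
After op 4 (modify a.txt): modified={a.txt} staged={none}
After op 5 (git add a.txt): modified={none} staged={a.txt}
After op 6 (modify d.txt): modified={d.txt} staged={a.txt}
After op 7 (git commit): modified={d.txt} staged={none}
After op 8 (modify c.txt): modified={c.txt, d.txt} staged={none}
After op 9 (git add c.txt): modified={d.txt} staged={c.txt}
After op 10 (modify c.txt): modified={c.txt, d.txt} staged={c.txt}
After op 11 (modify a.txt): modified={a.txt, c.txt, d.txt} staged={c.txt}
After op 12 (git add d.txt): modified={a.txt, c.txt} staged={c.txt, d.txt}
After op 13 (git commit): modified={a.txt, c.txt} staged={none}
After op 14 (git add a.txt): modified={c.txt} staged={a.txt}
After op 15 (modify b.txt): modified={b.txt, c.txt} staged={a.txt}
After op 16 (git commit): modified={b.txt, c.txt} staged={none}
After op 17 (modify d.txt): modified={b.txt, c.txt, d.txt} staged={none}
After op 18 (modify a.txt): modified={a.txt, b.txt, c.txt, d.txt} staged={none}
After op 19 (git add d.txt): modified={a.txt, b.txt, c.txt} staged={d.txt}
After op 20 (modify c.txt): modified={a.txt, b.txt, c.txt} staged={d.txt}
After op 21 (git commit): modified={a.txt, b.txt, c.txt} staged={none}
Final staged set: {none} -> count=0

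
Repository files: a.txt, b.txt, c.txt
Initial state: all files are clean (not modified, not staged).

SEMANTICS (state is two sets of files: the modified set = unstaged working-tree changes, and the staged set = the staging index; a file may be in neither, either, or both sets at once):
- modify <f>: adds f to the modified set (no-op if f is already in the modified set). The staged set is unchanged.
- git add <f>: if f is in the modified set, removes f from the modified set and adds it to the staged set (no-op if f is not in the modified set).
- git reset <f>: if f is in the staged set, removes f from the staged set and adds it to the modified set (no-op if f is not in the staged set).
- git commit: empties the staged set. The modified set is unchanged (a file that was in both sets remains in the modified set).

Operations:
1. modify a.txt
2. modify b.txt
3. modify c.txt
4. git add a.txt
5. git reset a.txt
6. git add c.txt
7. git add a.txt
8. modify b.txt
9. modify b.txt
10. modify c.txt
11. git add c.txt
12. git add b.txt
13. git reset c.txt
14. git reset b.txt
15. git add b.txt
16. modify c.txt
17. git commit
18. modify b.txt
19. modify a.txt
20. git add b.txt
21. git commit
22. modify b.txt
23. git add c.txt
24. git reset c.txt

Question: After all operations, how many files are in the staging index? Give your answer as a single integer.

After op 1 (modify a.txt): modified={a.txt} staged={none}
After op 2 (modify b.txt): modified={a.txt, b.txt} staged={none}
After op 3 (modify c.txt): modified={a.txt, b.txt, c.txt} staged={none}
After op 4 (git add a.txt): modified={b.txt, c.txt} staged={a.txt}
After op 5 (git reset a.txt): modified={a.txt, b.txt, c.txt} staged={none}
After op 6 (git add c.txt): modified={a.txt, b.txt} staged={c.txt}
After op 7 (git add a.txt): modified={b.txt} staged={a.txt, c.txt}
After op 8 (modify b.txt): modified={b.txt} staged={a.txt, c.txt}
After op 9 (modify b.txt): modified={b.txt} staged={a.txt, c.txt}
After op 10 (modify c.txt): modified={b.txt, c.txt} staged={a.txt, c.txt}
After op 11 (git add c.txt): modified={b.txt} staged={a.txt, c.txt}
After op 12 (git add b.txt): modified={none} staged={a.txt, b.txt, c.txt}
After op 13 (git reset c.txt): modified={c.txt} staged={a.txt, b.txt}
After op 14 (git reset b.txt): modified={b.txt, c.txt} staged={a.txt}
After op 15 (git add b.txt): modified={c.txt} staged={a.txt, b.txt}
After op 16 (modify c.txt): modified={c.txt} staged={a.txt, b.txt}
After op 17 (git commit): modified={c.txt} staged={none}
After op 18 (modify b.txt): modified={b.txt, c.txt} staged={none}
After op 19 (modify a.txt): modified={a.txt, b.txt, c.txt} staged={none}
After op 20 (git add b.txt): modified={a.txt, c.txt} staged={b.txt}
After op 21 (git commit): modified={a.txt, c.txt} staged={none}
After op 22 (modify b.txt): modified={a.txt, b.txt, c.txt} staged={none}
After op 23 (git add c.txt): modified={a.txt, b.txt} staged={c.txt}
After op 24 (git reset c.txt): modified={a.txt, b.txt, c.txt} staged={none}
Final staged set: {none} -> count=0

Answer: 0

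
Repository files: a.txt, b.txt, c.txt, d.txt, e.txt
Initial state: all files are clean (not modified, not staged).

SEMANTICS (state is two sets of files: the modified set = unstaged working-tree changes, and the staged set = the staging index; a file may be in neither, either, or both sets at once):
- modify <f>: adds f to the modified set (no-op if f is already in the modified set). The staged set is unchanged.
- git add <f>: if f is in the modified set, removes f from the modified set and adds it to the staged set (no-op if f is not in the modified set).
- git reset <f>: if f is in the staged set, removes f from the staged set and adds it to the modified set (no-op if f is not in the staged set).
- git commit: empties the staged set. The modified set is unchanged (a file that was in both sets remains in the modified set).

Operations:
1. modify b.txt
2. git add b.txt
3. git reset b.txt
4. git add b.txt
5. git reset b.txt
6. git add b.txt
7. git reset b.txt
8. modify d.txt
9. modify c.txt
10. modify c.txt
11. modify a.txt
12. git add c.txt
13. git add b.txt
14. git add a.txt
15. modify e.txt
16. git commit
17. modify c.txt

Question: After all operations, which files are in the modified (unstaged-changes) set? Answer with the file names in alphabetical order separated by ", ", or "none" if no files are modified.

Answer: c.txt, d.txt, e.txt

Derivation:
After op 1 (modify b.txt): modified={b.txt} staged={none}
After op 2 (git add b.txt): modified={none} staged={b.txt}
After op 3 (git reset b.txt): modified={b.txt} staged={none}
After op 4 (git add b.txt): modified={none} staged={b.txt}
After op 5 (git reset b.txt): modified={b.txt} staged={none}
After op 6 (git add b.txt): modified={none} staged={b.txt}
After op 7 (git reset b.txt): modified={b.txt} staged={none}
After op 8 (modify d.txt): modified={b.txt, d.txt} staged={none}
After op 9 (modify c.txt): modified={b.txt, c.txt, d.txt} staged={none}
After op 10 (modify c.txt): modified={b.txt, c.txt, d.txt} staged={none}
After op 11 (modify a.txt): modified={a.txt, b.txt, c.txt, d.txt} staged={none}
After op 12 (git add c.txt): modified={a.txt, b.txt, d.txt} staged={c.txt}
After op 13 (git add b.txt): modified={a.txt, d.txt} staged={b.txt, c.txt}
After op 14 (git add a.txt): modified={d.txt} staged={a.txt, b.txt, c.txt}
After op 15 (modify e.txt): modified={d.txt, e.txt} staged={a.txt, b.txt, c.txt}
After op 16 (git commit): modified={d.txt, e.txt} staged={none}
After op 17 (modify c.txt): modified={c.txt, d.txt, e.txt} staged={none}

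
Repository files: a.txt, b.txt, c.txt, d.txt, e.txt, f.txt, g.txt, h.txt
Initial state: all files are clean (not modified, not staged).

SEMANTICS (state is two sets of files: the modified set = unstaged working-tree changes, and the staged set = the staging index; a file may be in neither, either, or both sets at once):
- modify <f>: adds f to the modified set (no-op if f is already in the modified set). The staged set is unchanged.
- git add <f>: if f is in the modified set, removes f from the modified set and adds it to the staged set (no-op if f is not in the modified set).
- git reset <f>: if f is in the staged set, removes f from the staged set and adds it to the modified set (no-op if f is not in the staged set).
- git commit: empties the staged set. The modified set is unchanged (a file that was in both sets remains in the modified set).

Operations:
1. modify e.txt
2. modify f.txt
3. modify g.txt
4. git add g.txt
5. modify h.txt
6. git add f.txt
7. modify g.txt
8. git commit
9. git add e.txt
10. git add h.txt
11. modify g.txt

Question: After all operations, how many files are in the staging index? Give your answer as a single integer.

After op 1 (modify e.txt): modified={e.txt} staged={none}
After op 2 (modify f.txt): modified={e.txt, f.txt} staged={none}
After op 3 (modify g.txt): modified={e.txt, f.txt, g.txt} staged={none}
After op 4 (git add g.txt): modified={e.txt, f.txt} staged={g.txt}
After op 5 (modify h.txt): modified={e.txt, f.txt, h.txt} staged={g.txt}
After op 6 (git add f.txt): modified={e.txt, h.txt} staged={f.txt, g.txt}
After op 7 (modify g.txt): modified={e.txt, g.txt, h.txt} staged={f.txt, g.txt}
After op 8 (git commit): modified={e.txt, g.txt, h.txt} staged={none}
After op 9 (git add e.txt): modified={g.txt, h.txt} staged={e.txt}
After op 10 (git add h.txt): modified={g.txt} staged={e.txt, h.txt}
After op 11 (modify g.txt): modified={g.txt} staged={e.txt, h.txt}
Final staged set: {e.txt, h.txt} -> count=2

Answer: 2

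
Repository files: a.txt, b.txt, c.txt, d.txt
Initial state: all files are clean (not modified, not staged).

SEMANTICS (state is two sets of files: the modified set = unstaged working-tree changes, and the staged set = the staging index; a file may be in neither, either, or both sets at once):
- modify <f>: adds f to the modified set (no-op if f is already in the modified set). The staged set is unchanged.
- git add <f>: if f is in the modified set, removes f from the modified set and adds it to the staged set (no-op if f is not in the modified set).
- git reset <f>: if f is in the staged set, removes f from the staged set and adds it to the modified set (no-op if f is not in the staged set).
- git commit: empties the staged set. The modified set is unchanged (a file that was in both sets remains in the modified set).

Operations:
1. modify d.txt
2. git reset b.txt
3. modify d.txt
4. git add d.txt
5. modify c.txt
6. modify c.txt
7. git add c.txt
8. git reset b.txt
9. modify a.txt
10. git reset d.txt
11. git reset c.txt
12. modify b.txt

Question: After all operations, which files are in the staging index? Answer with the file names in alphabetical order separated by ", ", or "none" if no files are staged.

After op 1 (modify d.txt): modified={d.txt} staged={none}
After op 2 (git reset b.txt): modified={d.txt} staged={none}
After op 3 (modify d.txt): modified={d.txt} staged={none}
After op 4 (git add d.txt): modified={none} staged={d.txt}
After op 5 (modify c.txt): modified={c.txt} staged={d.txt}
After op 6 (modify c.txt): modified={c.txt} staged={d.txt}
After op 7 (git add c.txt): modified={none} staged={c.txt, d.txt}
After op 8 (git reset b.txt): modified={none} staged={c.txt, d.txt}
After op 9 (modify a.txt): modified={a.txt} staged={c.txt, d.txt}
After op 10 (git reset d.txt): modified={a.txt, d.txt} staged={c.txt}
After op 11 (git reset c.txt): modified={a.txt, c.txt, d.txt} staged={none}
After op 12 (modify b.txt): modified={a.txt, b.txt, c.txt, d.txt} staged={none}

Answer: none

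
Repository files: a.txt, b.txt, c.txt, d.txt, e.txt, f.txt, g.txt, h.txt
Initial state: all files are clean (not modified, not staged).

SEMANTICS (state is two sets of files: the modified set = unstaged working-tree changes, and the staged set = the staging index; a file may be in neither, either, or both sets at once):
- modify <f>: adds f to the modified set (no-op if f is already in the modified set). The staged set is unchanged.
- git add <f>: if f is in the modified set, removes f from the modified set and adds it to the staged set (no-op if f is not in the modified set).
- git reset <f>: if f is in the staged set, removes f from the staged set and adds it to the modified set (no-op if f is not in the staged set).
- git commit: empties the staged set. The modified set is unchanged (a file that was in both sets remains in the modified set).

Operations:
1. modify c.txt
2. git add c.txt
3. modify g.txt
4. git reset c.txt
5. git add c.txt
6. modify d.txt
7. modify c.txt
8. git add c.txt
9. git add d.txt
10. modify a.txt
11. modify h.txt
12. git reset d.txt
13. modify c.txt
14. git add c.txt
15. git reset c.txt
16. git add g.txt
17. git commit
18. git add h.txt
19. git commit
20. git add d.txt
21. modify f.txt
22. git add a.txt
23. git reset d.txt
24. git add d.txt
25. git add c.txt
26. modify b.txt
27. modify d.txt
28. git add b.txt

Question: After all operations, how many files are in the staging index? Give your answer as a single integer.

Answer: 4

Derivation:
After op 1 (modify c.txt): modified={c.txt} staged={none}
After op 2 (git add c.txt): modified={none} staged={c.txt}
After op 3 (modify g.txt): modified={g.txt} staged={c.txt}
After op 4 (git reset c.txt): modified={c.txt, g.txt} staged={none}
After op 5 (git add c.txt): modified={g.txt} staged={c.txt}
After op 6 (modify d.txt): modified={d.txt, g.txt} staged={c.txt}
After op 7 (modify c.txt): modified={c.txt, d.txt, g.txt} staged={c.txt}
After op 8 (git add c.txt): modified={d.txt, g.txt} staged={c.txt}
After op 9 (git add d.txt): modified={g.txt} staged={c.txt, d.txt}
After op 10 (modify a.txt): modified={a.txt, g.txt} staged={c.txt, d.txt}
After op 11 (modify h.txt): modified={a.txt, g.txt, h.txt} staged={c.txt, d.txt}
After op 12 (git reset d.txt): modified={a.txt, d.txt, g.txt, h.txt} staged={c.txt}
After op 13 (modify c.txt): modified={a.txt, c.txt, d.txt, g.txt, h.txt} staged={c.txt}
After op 14 (git add c.txt): modified={a.txt, d.txt, g.txt, h.txt} staged={c.txt}
After op 15 (git reset c.txt): modified={a.txt, c.txt, d.txt, g.txt, h.txt} staged={none}
After op 16 (git add g.txt): modified={a.txt, c.txt, d.txt, h.txt} staged={g.txt}
After op 17 (git commit): modified={a.txt, c.txt, d.txt, h.txt} staged={none}
After op 18 (git add h.txt): modified={a.txt, c.txt, d.txt} staged={h.txt}
After op 19 (git commit): modified={a.txt, c.txt, d.txt} staged={none}
After op 20 (git add d.txt): modified={a.txt, c.txt} staged={d.txt}
After op 21 (modify f.txt): modified={a.txt, c.txt, f.txt} staged={d.txt}
After op 22 (git add a.txt): modified={c.txt, f.txt} staged={a.txt, d.txt}
After op 23 (git reset d.txt): modified={c.txt, d.txt, f.txt} staged={a.txt}
After op 24 (git add d.txt): modified={c.txt, f.txt} staged={a.txt, d.txt}
After op 25 (git add c.txt): modified={f.txt} staged={a.txt, c.txt, d.txt}
After op 26 (modify b.txt): modified={b.txt, f.txt} staged={a.txt, c.txt, d.txt}
After op 27 (modify d.txt): modified={b.txt, d.txt, f.txt} staged={a.txt, c.txt, d.txt}
After op 28 (git add b.txt): modified={d.txt, f.txt} staged={a.txt, b.txt, c.txt, d.txt}
Final staged set: {a.txt, b.txt, c.txt, d.txt} -> count=4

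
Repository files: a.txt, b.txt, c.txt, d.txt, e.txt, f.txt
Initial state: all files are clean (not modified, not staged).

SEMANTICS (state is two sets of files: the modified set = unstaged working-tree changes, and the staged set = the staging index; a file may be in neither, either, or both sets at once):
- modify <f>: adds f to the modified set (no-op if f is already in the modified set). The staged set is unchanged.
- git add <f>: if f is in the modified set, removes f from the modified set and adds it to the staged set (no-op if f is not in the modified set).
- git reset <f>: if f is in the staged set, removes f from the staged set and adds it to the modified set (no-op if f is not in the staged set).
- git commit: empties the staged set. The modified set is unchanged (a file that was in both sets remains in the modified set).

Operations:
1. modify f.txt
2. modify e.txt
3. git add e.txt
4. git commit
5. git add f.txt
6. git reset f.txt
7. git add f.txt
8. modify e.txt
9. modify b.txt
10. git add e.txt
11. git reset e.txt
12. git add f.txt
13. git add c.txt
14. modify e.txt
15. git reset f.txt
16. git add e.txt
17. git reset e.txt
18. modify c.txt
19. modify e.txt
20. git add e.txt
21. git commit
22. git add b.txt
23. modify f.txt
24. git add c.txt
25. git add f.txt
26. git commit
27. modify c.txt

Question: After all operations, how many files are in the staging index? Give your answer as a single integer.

After op 1 (modify f.txt): modified={f.txt} staged={none}
After op 2 (modify e.txt): modified={e.txt, f.txt} staged={none}
After op 3 (git add e.txt): modified={f.txt} staged={e.txt}
After op 4 (git commit): modified={f.txt} staged={none}
After op 5 (git add f.txt): modified={none} staged={f.txt}
After op 6 (git reset f.txt): modified={f.txt} staged={none}
After op 7 (git add f.txt): modified={none} staged={f.txt}
After op 8 (modify e.txt): modified={e.txt} staged={f.txt}
After op 9 (modify b.txt): modified={b.txt, e.txt} staged={f.txt}
After op 10 (git add e.txt): modified={b.txt} staged={e.txt, f.txt}
After op 11 (git reset e.txt): modified={b.txt, e.txt} staged={f.txt}
After op 12 (git add f.txt): modified={b.txt, e.txt} staged={f.txt}
After op 13 (git add c.txt): modified={b.txt, e.txt} staged={f.txt}
After op 14 (modify e.txt): modified={b.txt, e.txt} staged={f.txt}
After op 15 (git reset f.txt): modified={b.txt, e.txt, f.txt} staged={none}
After op 16 (git add e.txt): modified={b.txt, f.txt} staged={e.txt}
After op 17 (git reset e.txt): modified={b.txt, e.txt, f.txt} staged={none}
After op 18 (modify c.txt): modified={b.txt, c.txt, e.txt, f.txt} staged={none}
After op 19 (modify e.txt): modified={b.txt, c.txt, e.txt, f.txt} staged={none}
After op 20 (git add e.txt): modified={b.txt, c.txt, f.txt} staged={e.txt}
After op 21 (git commit): modified={b.txt, c.txt, f.txt} staged={none}
After op 22 (git add b.txt): modified={c.txt, f.txt} staged={b.txt}
After op 23 (modify f.txt): modified={c.txt, f.txt} staged={b.txt}
After op 24 (git add c.txt): modified={f.txt} staged={b.txt, c.txt}
After op 25 (git add f.txt): modified={none} staged={b.txt, c.txt, f.txt}
After op 26 (git commit): modified={none} staged={none}
After op 27 (modify c.txt): modified={c.txt} staged={none}
Final staged set: {none} -> count=0

Answer: 0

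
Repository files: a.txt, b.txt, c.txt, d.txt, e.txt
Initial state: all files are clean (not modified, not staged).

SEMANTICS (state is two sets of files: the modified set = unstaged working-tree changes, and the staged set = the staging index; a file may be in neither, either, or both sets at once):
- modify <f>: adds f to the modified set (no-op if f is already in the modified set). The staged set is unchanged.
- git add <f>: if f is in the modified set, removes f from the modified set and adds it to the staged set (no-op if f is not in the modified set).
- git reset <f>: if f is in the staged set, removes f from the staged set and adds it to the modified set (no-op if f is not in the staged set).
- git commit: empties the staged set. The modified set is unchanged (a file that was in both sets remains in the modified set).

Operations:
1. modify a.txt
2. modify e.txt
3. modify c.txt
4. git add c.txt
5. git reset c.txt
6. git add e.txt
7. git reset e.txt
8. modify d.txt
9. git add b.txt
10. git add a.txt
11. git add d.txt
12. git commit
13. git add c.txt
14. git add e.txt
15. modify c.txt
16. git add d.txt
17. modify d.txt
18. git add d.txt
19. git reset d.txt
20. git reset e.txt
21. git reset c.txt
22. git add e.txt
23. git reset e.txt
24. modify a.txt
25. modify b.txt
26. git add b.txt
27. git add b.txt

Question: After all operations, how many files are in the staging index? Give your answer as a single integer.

After op 1 (modify a.txt): modified={a.txt} staged={none}
After op 2 (modify e.txt): modified={a.txt, e.txt} staged={none}
After op 3 (modify c.txt): modified={a.txt, c.txt, e.txt} staged={none}
After op 4 (git add c.txt): modified={a.txt, e.txt} staged={c.txt}
After op 5 (git reset c.txt): modified={a.txt, c.txt, e.txt} staged={none}
After op 6 (git add e.txt): modified={a.txt, c.txt} staged={e.txt}
After op 7 (git reset e.txt): modified={a.txt, c.txt, e.txt} staged={none}
After op 8 (modify d.txt): modified={a.txt, c.txt, d.txt, e.txt} staged={none}
After op 9 (git add b.txt): modified={a.txt, c.txt, d.txt, e.txt} staged={none}
After op 10 (git add a.txt): modified={c.txt, d.txt, e.txt} staged={a.txt}
After op 11 (git add d.txt): modified={c.txt, e.txt} staged={a.txt, d.txt}
After op 12 (git commit): modified={c.txt, e.txt} staged={none}
After op 13 (git add c.txt): modified={e.txt} staged={c.txt}
After op 14 (git add e.txt): modified={none} staged={c.txt, e.txt}
After op 15 (modify c.txt): modified={c.txt} staged={c.txt, e.txt}
After op 16 (git add d.txt): modified={c.txt} staged={c.txt, e.txt}
After op 17 (modify d.txt): modified={c.txt, d.txt} staged={c.txt, e.txt}
After op 18 (git add d.txt): modified={c.txt} staged={c.txt, d.txt, e.txt}
After op 19 (git reset d.txt): modified={c.txt, d.txt} staged={c.txt, e.txt}
After op 20 (git reset e.txt): modified={c.txt, d.txt, e.txt} staged={c.txt}
After op 21 (git reset c.txt): modified={c.txt, d.txt, e.txt} staged={none}
After op 22 (git add e.txt): modified={c.txt, d.txt} staged={e.txt}
After op 23 (git reset e.txt): modified={c.txt, d.txt, e.txt} staged={none}
After op 24 (modify a.txt): modified={a.txt, c.txt, d.txt, e.txt} staged={none}
After op 25 (modify b.txt): modified={a.txt, b.txt, c.txt, d.txt, e.txt} staged={none}
After op 26 (git add b.txt): modified={a.txt, c.txt, d.txt, e.txt} staged={b.txt}
After op 27 (git add b.txt): modified={a.txt, c.txt, d.txt, e.txt} staged={b.txt}
Final staged set: {b.txt} -> count=1

Answer: 1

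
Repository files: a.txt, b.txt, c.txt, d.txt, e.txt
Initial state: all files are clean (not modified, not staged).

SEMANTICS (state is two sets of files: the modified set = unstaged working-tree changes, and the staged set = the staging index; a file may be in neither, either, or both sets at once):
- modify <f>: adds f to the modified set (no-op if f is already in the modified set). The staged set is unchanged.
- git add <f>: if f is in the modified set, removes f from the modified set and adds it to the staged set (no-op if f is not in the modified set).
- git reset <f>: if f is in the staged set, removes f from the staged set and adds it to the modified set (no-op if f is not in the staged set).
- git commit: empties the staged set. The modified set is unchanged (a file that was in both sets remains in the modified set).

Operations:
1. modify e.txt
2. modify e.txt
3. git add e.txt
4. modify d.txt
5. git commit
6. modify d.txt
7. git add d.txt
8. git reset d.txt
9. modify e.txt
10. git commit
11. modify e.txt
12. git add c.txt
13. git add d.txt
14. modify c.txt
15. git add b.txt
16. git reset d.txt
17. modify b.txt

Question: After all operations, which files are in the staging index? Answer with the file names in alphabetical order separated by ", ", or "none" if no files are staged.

After op 1 (modify e.txt): modified={e.txt} staged={none}
After op 2 (modify e.txt): modified={e.txt} staged={none}
After op 3 (git add e.txt): modified={none} staged={e.txt}
After op 4 (modify d.txt): modified={d.txt} staged={e.txt}
After op 5 (git commit): modified={d.txt} staged={none}
After op 6 (modify d.txt): modified={d.txt} staged={none}
After op 7 (git add d.txt): modified={none} staged={d.txt}
After op 8 (git reset d.txt): modified={d.txt} staged={none}
After op 9 (modify e.txt): modified={d.txt, e.txt} staged={none}
After op 10 (git commit): modified={d.txt, e.txt} staged={none}
After op 11 (modify e.txt): modified={d.txt, e.txt} staged={none}
After op 12 (git add c.txt): modified={d.txt, e.txt} staged={none}
After op 13 (git add d.txt): modified={e.txt} staged={d.txt}
After op 14 (modify c.txt): modified={c.txt, e.txt} staged={d.txt}
After op 15 (git add b.txt): modified={c.txt, e.txt} staged={d.txt}
After op 16 (git reset d.txt): modified={c.txt, d.txt, e.txt} staged={none}
After op 17 (modify b.txt): modified={b.txt, c.txt, d.txt, e.txt} staged={none}

Answer: none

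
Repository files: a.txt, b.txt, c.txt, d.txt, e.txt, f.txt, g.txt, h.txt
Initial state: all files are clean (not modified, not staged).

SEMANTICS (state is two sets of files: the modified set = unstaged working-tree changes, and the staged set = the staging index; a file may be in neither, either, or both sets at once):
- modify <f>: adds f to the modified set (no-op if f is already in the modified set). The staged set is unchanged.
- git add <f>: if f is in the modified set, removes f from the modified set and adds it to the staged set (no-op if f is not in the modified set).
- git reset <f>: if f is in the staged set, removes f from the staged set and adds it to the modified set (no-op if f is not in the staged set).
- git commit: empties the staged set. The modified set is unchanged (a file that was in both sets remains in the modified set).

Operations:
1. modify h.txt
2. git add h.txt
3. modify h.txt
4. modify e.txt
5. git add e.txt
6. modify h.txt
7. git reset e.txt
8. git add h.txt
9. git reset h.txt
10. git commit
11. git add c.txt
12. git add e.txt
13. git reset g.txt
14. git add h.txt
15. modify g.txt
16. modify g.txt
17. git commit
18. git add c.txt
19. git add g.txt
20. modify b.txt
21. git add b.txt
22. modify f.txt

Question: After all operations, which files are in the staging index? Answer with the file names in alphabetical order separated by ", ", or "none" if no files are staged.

After op 1 (modify h.txt): modified={h.txt} staged={none}
After op 2 (git add h.txt): modified={none} staged={h.txt}
After op 3 (modify h.txt): modified={h.txt} staged={h.txt}
After op 4 (modify e.txt): modified={e.txt, h.txt} staged={h.txt}
After op 5 (git add e.txt): modified={h.txt} staged={e.txt, h.txt}
After op 6 (modify h.txt): modified={h.txt} staged={e.txt, h.txt}
After op 7 (git reset e.txt): modified={e.txt, h.txt} staged={h.txt}
After op 8 (git add h.txt): modified={e.txt} staged={h.txt}
After op 9 (git reset h.txt): modified={e.txt, h.txt} staged={none}
After op 10 (git commit): modified={e.txt, h.txt} staged={none}
After op 11 (git add c.txt): modified={e.txt, h.txt} staged={none}
After op 12 (git add e.txt): modified={h.txt} staged={e.txt}
After op 13 (git reset g.txt): modified={h.txt} staged={e.txt}
After op 14 (git add h.txt): modified={none} staged={e.txt, h.txt}
After op 15 (modify g.txt): modified={g.txt} staged={e.txt, h.txt}
After op 16 (modify g.txt): modified={g.txt} staged={e.txt, h.txt}
After op 17 (git commit): modified={g.txt} staged={none}
After op 18 (git add c.txt): modified={g.txt} staged={none}
After op 19 (git add g.txt): modified={none} staged={g.txt}
After op 20 (modify b.txt): modified={b.txt} staged={g.txt}
After op 21 (git add b.txt): modified={none} staged={b.txt, g.txt}
After op 22 (modify f.txt): modified={f.txt} staged={b.txt, g.txt}

Answer: b.txt, g.txt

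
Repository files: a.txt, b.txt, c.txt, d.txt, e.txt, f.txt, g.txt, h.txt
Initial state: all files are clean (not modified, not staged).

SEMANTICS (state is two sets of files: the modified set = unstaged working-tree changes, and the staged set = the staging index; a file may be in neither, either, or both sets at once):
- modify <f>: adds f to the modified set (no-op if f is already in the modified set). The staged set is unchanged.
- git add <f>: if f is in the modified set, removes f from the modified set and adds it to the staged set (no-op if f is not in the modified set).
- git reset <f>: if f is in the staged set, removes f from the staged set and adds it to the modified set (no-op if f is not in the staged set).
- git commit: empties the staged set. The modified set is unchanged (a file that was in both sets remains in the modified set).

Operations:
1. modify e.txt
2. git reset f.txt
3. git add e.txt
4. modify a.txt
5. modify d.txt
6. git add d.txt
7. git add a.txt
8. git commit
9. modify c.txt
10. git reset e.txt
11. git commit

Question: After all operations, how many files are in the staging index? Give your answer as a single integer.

Answer: 0

Derivation:
After op 1 (modify e.txt): modified={e.txt} staged={none}
After op 2 (git reset f.txt): modified={e.txt} staged={none}
After op 3 (git add e.txt): modified={none} staged={e.txt}
After op 4 (modify a.txt): modified={a.txt} staged={e.txt}
After op 5 (modify d.txt): modified={a.txt, d.txt} staged={e.txt}
After op 6 (git add d.txt): modified={a.txt} staged={d.txt, e.txt}
After op 7 (git add a.txt): modified={none} staged={a.txt, d.txt, e.txt}
After op 8 (git commit): modified={none} staged={none}
After op 9 (modify c.txt): modified={c.txt} staged={none}
After op 10 (git reset e.txt): modified={c.txt} staged={none}
After op 11 (git commit): modified={c.txt} staged={none}
Final staged set: {none} -> count=0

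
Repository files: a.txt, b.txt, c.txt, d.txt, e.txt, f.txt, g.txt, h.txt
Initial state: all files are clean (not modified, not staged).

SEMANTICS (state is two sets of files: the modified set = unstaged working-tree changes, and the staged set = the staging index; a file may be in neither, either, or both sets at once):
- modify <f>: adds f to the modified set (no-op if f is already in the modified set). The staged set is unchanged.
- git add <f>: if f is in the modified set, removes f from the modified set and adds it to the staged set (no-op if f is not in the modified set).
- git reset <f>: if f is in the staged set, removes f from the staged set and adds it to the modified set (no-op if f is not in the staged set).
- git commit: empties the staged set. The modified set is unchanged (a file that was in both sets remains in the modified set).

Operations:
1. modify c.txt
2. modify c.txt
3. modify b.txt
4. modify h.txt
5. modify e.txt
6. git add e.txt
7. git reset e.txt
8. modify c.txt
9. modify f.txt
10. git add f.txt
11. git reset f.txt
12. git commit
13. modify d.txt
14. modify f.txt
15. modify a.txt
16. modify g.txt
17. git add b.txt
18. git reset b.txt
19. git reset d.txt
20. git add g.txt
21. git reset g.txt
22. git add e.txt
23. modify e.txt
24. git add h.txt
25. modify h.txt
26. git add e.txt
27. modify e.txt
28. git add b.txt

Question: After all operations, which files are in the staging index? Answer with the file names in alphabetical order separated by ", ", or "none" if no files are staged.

Answer: b.txt, e.txt, h.txt

Derivation:
After op 1 (modify c.txt): modified={c.txt} staged={none}
After op 2 (modify c.txt): modified={c.txt} staged={none}
After op 3 (modify b.txt): modified={b.txt, c.txt} staged={none}
After op 4 (modify h.txt): modified={b.txt, c.txt, h.txt} staged={none}
After op 5 (modify e.txt): modified={b.txt, c.txt, e.txt, h.txt} staged={none}
After op 6 (git add e.txt): modified={b.txt, c.txt, h.txt} staged={e.txt}
After op 7 (git reset e.txt): modified={b.txt, c.txt, e.txt, h.txt} staged={none}
After op 8 (modify c.txt): modified={b.txt, c.txt, e.txt, h.txt} staged={none}
After op 9 (modify f.txt): modified={b.txt, c.txt, e.txt, f.txt, h.txt} staged={none}
After op 10 (git add f.txt): modified={b.txt, c.txt, e.txt, h.txt} staged={f.txt}
After op 11 (git reset f.txt): modified={b.txt, c.txt, e.txt, f.txt, h.txt} staged={none}
After op 12 (git commit): modified={b.txt, c.txt, e.txt, f.txt, h.txt} staged={none}
After op 13 (modify d.txt): modified={b.txt, c.txt, d.txt, e.txt, f.txt, h.txt} staged={none}
After op 14 (modify f.txt): modified={b.txt, c.txt, d.txt, e.txt, f.txt, h.txt} staged={none}
After op 15 (modify a.txt): modified={a.txt, b.txt, c.txt, d.txt, e.txt, f.txt, h.txt} staged={none}
After op 16 (modify g.txt): modified={a.txt, b.txt, c.txt, d.txt, e.txt, f.txt, g.txt, h.txt} staged={none}
After op 17 (git add b.txt): modified={a.txt, c.txt, d.txt, e.txt, f.txt, g.txt, h.txt} staged={b.txt}
After op 18 (git reset b.txt): modified={a.txt, b.txt, c.txt, d.txt, e.txt, f.txt, g.txt, h.txt} staged={none}
After op 19 (git reset d.txt): modified={a.txt, b.txt, c.txt, d.txt, e.txt, f.txt, g.txt, h.txt} staged={none}
After op 20 (git add g.txt): modified={a.txt, b.txt, c.txt, d.txt, e.txt, f.txt, h.txt} staged={g.txt}
After op 21 (git reset g.txt): modified={a.txt, b.txt, c.txt, d.txt, e.txt, f.txt, g.txt, h.txt} staged={none}
After op 22 (git add e.txt): modified={a.txt, b.txt, c.txt, d.txt, f.txt, g.txt, h.txt} staged={e.txt}
After op 23 (modify e.txt): modified={a.txt, b.txt, c.txt, d.txt, e.txt, f.txt, g.txt, h.txt} staged={e.txt}
After op 24 (git add h.txt): modified={a.txt, b.txt, c.txt, d.txt, e.txt, f.txt, g.txt} staged={e.txt, h.txt}
After op 25 (modify h.txt): modified={a.txt, b.txt, c.txt, d.txt, e.txt, f.txt, g.txt, h.txt} staged={e.txt, h.txt}
After op 26 (git add e.txt): modified={a.txt, b.txt, c.txt, d.txt, f.txt, g.txt, h.txt} staged={e.txt, h.txt}
After op 27 (modify e.txt): modified={a.txt, b.txt, c.txt, d.txt, e.txt, f.txt, g.txt, h.txt} staged={e.txt, h.txt}
After op 28 (git add b.txt): modified={a.txt, c.txt, d.txt, e.txt, f.txt, g.txt, h.txt} staged={b.txt, e.txt, h.txt}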